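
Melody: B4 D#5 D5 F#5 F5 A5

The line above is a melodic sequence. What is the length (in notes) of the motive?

Try groups of 2 (3 cells in 6 notes):
B4 D#5 | D5 F#5 | F5 A5
That's a consistent up a 3rd shift per cell, and no other grouping gives one.

2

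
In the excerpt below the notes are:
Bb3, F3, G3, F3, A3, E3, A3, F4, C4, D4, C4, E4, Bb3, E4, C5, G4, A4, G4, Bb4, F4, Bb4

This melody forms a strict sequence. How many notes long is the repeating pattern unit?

7

Try groups of 7 (3 cells in 21 notes):
Bb3 F3 G3 F3 A3 E3 A3 | F4 C4 D4 C4 E4 Bb3 E4 | C5 G4 A4 G4 Bb4 F4 Bb4
That's a consistent up a 5th shift per cell, and no other grouping gives one.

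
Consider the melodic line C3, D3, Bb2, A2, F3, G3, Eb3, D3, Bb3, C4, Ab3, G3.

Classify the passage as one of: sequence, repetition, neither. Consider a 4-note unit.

Each 4-note cell is the previous one transposed up a 4th.

sequence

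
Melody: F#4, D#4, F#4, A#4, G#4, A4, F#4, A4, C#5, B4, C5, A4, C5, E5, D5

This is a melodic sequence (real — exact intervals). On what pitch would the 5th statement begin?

Gb5

With a 5-note motive the entries are F#4, A4, C5, each up a 3rd from the previous.
Extending the heads up a 3rd: Eb5 → Gb5.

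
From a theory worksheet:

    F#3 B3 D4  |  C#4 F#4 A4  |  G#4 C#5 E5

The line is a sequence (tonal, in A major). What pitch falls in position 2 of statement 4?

G#5

The unit is 3 notes. Position-2 pitches of the 3 shown cells: B3, F#4, C#5.
One more up a 5th gives G#5.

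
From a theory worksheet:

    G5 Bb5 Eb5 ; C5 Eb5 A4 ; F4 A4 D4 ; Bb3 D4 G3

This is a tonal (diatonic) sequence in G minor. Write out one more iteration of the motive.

Eb3 G3 C3

With a 3-note motive the entries are G5, C5, F4, Bb3, each down a 5th from the previous.
So cell 5 is Eb3 G3 C3.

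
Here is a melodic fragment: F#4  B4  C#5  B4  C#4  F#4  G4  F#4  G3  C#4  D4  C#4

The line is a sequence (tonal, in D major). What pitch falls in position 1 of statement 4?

Grouping in 4s, the 1st note of each cell is F#4, C#4, G3.
Each moves down a 4th; the next is D3.

D3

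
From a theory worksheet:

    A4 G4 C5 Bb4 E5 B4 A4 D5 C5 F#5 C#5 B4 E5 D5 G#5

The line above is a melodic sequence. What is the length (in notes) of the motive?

5

There are 15 notes; a 5-note unit gives 3 cells:
A4 G4 C5 Bb4 E5 | B4 A4 D5 C5 F#5 | C#5 B4 E5 D5 G#5
Each cell is the previous one up a 2nd — so the unit is 5 notes.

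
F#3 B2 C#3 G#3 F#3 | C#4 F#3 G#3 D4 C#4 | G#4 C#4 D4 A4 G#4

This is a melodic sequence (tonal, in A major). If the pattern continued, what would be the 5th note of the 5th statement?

Grouping in 5s, the 5th note of each cell is F#3, C#4, G#4.
Extending up a 5th: D5 → A5.

A5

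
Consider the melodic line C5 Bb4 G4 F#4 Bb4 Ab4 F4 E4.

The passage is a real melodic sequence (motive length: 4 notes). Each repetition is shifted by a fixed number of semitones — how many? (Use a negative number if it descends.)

Taking 4-note groups, the heads are C5, Bb4: the pattern moves down a 2nd.
C5→Bb4 is 70 − 72 = -2 semitones.

-2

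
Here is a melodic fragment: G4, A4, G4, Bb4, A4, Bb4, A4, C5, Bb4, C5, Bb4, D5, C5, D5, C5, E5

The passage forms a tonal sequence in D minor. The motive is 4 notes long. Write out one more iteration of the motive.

With a 4-note motive the entries are G4, A4, Bb4, C5, each up a 2nd from the previous.
Statement 5 starts on D5 and keeps the same diatonic contour: D5 E5 D5 F5.

D5 E5 D5 F5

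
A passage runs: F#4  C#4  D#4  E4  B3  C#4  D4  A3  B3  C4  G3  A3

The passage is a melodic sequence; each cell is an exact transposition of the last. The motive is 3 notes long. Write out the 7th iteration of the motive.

Gb3 Db3 Eb3

The 3-note cells begin on F#4, E4, D4, C4 — each down a 2nd from the last.
Continuing the starts: Bb3 → Ab3 → Gb3.
So cell 7 is Gb3 Db3 Eb3.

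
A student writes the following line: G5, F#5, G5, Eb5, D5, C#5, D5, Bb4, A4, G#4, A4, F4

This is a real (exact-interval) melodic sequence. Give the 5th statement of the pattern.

B3 A#3 B3 G3

Taking 4-note groups, the heads are G5, D5, A4: the pattern moves down a 4th.
Extending down a 4th: E4 → B3.
From B3 the exact shape gives B3 A#3 B3 G3.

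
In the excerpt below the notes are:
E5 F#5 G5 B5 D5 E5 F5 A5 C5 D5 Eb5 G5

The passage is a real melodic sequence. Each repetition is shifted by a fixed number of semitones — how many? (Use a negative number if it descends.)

With a 4-note motive the entries are E5, D5, C5, each down a 2nd from the previous.
E5 to D5 spans -2 semitones.

-2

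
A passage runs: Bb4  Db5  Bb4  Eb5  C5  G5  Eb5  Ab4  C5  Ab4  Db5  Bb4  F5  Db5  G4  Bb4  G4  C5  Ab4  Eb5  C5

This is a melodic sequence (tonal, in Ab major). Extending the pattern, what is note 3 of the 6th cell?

The unit is 7 notes. Position-3 pitches of the 3 shown cells: Bb4, Ab4, G4.
Extending down a 2nd: F4 → Eb4 → Db4.

Db4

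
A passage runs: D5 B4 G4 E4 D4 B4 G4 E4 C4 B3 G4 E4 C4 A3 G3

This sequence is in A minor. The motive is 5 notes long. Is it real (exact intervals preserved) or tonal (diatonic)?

tonal

Every note is diatonic to A minor.
Cell 1 has -3 semitones from note 1 to 2, but cell 2 has -4 — the interval quality changes while the contour stays the same, which is the hallmark of a tonal sequence.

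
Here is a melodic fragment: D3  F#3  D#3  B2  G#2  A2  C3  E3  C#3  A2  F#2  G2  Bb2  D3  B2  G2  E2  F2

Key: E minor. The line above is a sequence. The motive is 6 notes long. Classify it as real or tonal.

Each cell has the same semitone pattern (4, -3, -4, -3, 1) — intervals are preserved exactly.
And D#3 lies outside E minor, so the sequence is real rather than tonal.

real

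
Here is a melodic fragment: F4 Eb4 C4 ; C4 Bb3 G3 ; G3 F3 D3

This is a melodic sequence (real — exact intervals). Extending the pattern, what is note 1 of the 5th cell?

Grouping in 3s, the 1st note of each cell is F4, C4, G3.
Carrying that down a 4th forward: D3 → A2.

A2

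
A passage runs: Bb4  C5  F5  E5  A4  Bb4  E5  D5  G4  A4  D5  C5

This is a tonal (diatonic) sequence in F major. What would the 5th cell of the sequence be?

The 4-note cells begin on Bb4, A4, G4 — each down a 2nd from the last.
Carrying on: F4 → E4.
Statement 5 starts on E4 and keeps the same diatonic contour: E4 F4 Bb4 A4.

E4 F4 Bb4 A4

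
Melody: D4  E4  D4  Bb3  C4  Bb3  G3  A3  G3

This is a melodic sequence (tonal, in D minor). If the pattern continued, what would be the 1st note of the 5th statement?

C3

The unit is 3 notes. Position-1 pitches of the 3 shown cells: D4, Bb3, G3.
Each moves down a 3rd. Continuing: E3 → C3.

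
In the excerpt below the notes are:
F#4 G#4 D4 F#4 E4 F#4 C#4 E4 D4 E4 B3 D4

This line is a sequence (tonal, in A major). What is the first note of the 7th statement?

Taking 4-note groups, the heads are F#4, E4, D4: the pattern moves down a 2nd.
Continuing: C#4 → B3 → A3 → G#3. Statement 7 starts on G#3.

G#3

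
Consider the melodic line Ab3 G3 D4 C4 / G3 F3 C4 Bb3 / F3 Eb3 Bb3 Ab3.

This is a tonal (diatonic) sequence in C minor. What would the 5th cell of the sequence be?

D3 C3 G3 F3

The 4-note cells begin on Ab3, G3, F3 — each down a 2nd from the last.
Carrying on: Eb3 → D3.
From D3 the diatonic shape gives D3 C3 G3 F3.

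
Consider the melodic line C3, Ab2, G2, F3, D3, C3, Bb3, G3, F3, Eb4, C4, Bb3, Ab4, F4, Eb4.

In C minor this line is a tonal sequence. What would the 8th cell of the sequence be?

The 3-note cells begin on C3, F3, Bb3, Eb4, Ab4 — each up a 4th from the last.
Extending up a 4th: D5 → G5 → C6.
So cell 8 is C6 Ab5 G5.

C6 Ab5 G5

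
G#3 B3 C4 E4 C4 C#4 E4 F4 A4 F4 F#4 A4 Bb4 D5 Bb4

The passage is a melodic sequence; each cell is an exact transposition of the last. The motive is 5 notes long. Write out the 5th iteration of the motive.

Unit = 5 notes; the statements start on G#3, C#4, F#4, moving up a 4th each time.
Extending up a 4th: B4 → E5.
Statement 5 starts on E5 and keeps the same exact contour: E5 G5 Ab5 C6 Ab5.

E5 G5 Ab5 C6 Ab5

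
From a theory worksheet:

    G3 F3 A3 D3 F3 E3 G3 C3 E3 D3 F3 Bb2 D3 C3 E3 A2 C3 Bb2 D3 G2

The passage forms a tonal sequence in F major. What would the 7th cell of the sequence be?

A2 G2 Bb2 E2

The 4-note cells begin on G3, F3, E3, D3, C3 — each down a 2nd from the last.
Carrying on: Bb2 → A2.
Statement 7 starts on A2 and keeps the same diatonic contour: A2 G2 Bb2 E2.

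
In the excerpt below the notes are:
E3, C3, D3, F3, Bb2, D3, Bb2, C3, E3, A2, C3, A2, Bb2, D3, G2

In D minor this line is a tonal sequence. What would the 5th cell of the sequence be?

A2 F2 G2 Bb2 E2

Taking 5-note groups, the heads are E3, D3, C3: the pattern moves down a 2nd.
Continuing the starts: Bb2 → A2.
From A2 the diatonic shape gives A2 F2 G2 Bb2 E2.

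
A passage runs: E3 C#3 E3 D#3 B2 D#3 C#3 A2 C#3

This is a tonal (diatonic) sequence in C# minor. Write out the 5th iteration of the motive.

A2 F#2 A2

The 3-note cells begin on E3, D#3, C#3 — each down a 2nd from the last.
Extending down a 2nd: B2 → A2.
So cell 5 is A2 F#2 A2.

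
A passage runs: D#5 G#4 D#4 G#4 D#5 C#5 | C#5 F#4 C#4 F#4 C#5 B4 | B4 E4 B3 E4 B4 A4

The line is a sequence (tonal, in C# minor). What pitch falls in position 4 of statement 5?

With 6-note cells, note 4 of each statement runs G#4, F#4, E4.
Each moves down a 2nd. Continuing: D#4 → C#4.

C#4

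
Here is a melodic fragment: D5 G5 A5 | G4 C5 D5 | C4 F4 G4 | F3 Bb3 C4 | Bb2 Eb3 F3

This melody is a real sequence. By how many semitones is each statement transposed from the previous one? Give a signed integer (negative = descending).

The 3-note cells begin on D5, G4, C4, F3, Bb2 — each down a 5th from the last.
D5 to G4 spans -7 semitones.

-7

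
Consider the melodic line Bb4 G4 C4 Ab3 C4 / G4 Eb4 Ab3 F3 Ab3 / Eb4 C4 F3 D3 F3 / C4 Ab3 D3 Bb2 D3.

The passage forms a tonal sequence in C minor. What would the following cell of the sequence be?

Ab3 F3 Bb2 G2 Bb2

Taking 5-note groups, the heads are Bb4, G4, Eb4, C4: the pattern moves down a 3rd.
From Ab3 the diatonic shape gives Ab3 F3 Bb2 G2 Bb2.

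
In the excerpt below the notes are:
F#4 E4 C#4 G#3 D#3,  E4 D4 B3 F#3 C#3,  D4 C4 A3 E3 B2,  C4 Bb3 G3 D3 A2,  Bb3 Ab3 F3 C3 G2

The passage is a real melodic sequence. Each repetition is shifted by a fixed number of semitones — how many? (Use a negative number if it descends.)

-2

The 5-note cells begin on F#4, E4, D4, C4, Bb3 — each down a 2nd from the last.
Counting half-steps from F#4 to E4: -2.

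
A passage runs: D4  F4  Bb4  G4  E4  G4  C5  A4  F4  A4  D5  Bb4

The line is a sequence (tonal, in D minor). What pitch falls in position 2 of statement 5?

C5

With 4-note cells, note 2 of each statement runs F4, G4, A4.
Extending up a 2nd: Bb4 → C5.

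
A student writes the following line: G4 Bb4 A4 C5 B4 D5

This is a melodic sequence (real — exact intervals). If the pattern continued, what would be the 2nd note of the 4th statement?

E5

With 2-note cells, note 2 of each statement runs Bb4, C5, D5.
Each moves up a 2nd; the next is E5.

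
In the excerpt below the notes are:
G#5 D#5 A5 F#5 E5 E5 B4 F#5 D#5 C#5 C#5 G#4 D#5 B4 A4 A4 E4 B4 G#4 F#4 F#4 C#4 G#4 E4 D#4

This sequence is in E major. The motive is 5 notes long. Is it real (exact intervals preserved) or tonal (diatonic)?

Every note is diatonic to E major.
Cell 1 has +6 semitones from note 2 to 3, but cell 2 has +7 — the interval quality changes while the contour stays the same, which is the hallmark of a tonal sequence.

tonal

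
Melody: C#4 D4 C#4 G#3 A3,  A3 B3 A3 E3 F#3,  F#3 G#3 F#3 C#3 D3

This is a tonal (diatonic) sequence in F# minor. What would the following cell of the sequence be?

Unit = 5 notes; the statements start on C#4, A3, F#3, moving down a 3rd each time.
From D3 the diatonic shape gives D3 E3 D3 A2 B2.

D3 E3 D3 A2 B2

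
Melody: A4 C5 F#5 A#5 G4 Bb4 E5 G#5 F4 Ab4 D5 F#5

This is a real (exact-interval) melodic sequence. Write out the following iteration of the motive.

Unit = 4 notes; the statements start on A4, G4, F4, moving down a 2nd each time.
Statement 4 starts on Eb4 and keeps the same exact contour: Eb4 Gb4 C5 E5.

Eb4 Gb4 C5 E5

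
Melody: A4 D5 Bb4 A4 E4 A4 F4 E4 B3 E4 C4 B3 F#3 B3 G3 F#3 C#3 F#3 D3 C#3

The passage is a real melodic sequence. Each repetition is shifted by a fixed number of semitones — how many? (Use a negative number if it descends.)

-5

The 4-note cells begin on A4, E4, B3, F#3, C#3 — each down a 4th from the last.
A4 to E4 spans -5 semitones.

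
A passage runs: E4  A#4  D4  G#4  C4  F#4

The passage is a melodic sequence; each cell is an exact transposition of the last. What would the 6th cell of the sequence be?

Gb3 C4

With a 2-note motive the entries are E4, D4, C4, each down a 2nd from the previous.
Extending down a 2nd: Bb3 → Ab3 → Gb3.
From Gb3 the exact shape gives Gb3 C4.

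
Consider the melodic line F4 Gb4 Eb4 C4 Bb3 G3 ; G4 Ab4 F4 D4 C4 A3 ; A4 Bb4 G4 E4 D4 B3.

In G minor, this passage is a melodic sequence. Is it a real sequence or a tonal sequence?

Each cell has the same semitone pattern (1, -3, -3, -2, -3) — intervals are preserved exactly.
And Gb4 lies outside G minor, so the sequence is real rather than tonal.

real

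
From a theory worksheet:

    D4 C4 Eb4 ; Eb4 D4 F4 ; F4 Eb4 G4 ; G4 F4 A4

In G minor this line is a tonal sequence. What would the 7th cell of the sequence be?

The 3-note cells begin on D4, Eb4, F4, G4 — each up a 2nd from the last.
Extending up a 2nd: A4 → Bb4 → C5.
From C5 the diatonic shape gives C5 Bb4 D5.

C5 Bb4 D5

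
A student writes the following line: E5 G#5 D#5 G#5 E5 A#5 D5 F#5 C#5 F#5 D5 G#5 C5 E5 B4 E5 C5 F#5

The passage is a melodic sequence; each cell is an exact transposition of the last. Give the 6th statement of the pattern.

Gb4 Bb4 F4 Bb4 Gb4 C5

With a 6-note motive the entries are E5, D5, C5, each down a 2nd from the previous.
Carrying on: Bb4 → Ab4 → Gb4.
So cell 6 is Gb4 Bb4 F4 Bb4 Gb4 C5.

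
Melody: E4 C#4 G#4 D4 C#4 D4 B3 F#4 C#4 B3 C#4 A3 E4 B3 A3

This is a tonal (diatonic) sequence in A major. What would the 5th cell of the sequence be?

Taking 5-note groups, the heads are E4, D4, C#4: the pattern moves down a 2nd.
Continuing the starts: B3 → A3.
Statement 5 starts on A3 and keeps the same diatonic contour: A3 F#3 C#4 G#3 F#3.

A3 F#3 C#4 G#3 F#3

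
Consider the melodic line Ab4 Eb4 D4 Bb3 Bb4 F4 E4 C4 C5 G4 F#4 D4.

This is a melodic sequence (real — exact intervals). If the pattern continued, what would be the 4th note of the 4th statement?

The unit is 4 notes. Position-4 pitches of the 3 shown cells: Bb3, C4, D4.
One more up a 2nd gives E4.

E4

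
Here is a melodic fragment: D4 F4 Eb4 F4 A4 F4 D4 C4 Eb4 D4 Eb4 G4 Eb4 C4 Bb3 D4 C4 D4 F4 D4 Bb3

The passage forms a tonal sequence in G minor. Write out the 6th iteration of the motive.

F3 A3 G3 A3 C4 A3 F3

Taking 7-note groups, the heads are D4, C4, Bb3: the pattern moves down a 2nd.
Extending down a 2nd: A3 → G3 → F3.
From F3 the diatonic shape gives F3 A3 G3 A3 C4 A3 F3.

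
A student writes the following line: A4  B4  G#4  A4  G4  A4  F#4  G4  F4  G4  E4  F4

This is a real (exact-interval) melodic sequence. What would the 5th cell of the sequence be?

With a 4-note motive the entries are A4, G4, F4, each down a 2nd from the previous.
Extending down a 2nd: Eb4 → Db4.
From Db4 the exact shape gives Db4 Eb4 C4 Db4.

Db4 Eb4 C4 Db4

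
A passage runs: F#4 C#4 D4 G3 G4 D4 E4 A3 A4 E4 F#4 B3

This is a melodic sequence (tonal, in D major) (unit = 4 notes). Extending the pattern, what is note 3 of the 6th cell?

B4

With 4-note cells, note 3 of each statement runs D4, E4, F#4.
Extending up a 2nd: G4 → A4 → B4.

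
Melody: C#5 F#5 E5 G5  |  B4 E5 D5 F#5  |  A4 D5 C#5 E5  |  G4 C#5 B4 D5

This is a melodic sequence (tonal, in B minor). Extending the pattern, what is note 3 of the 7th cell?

F#4

The unit is 4 notes. Position-3 pitches of the 4 shown cells: E5, D5, C#5, B4.
Each moves down a 2nd. Continuing: A4 → G4 → F#4.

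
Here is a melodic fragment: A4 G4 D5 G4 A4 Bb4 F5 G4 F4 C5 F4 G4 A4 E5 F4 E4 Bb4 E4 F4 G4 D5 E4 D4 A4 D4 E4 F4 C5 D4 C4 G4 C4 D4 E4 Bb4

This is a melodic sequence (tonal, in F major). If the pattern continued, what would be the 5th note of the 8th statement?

A3

Grouping in 7s, the 5th note of each cell is A4, G4, F4, E4, D4.
Carrying that down a 2nd forward: C4 → Bb3 → A3.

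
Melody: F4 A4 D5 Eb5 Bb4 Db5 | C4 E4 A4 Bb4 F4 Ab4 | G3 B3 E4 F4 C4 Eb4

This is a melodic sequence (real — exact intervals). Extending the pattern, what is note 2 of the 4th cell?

F#3

With 6-note cells, note 2 of each statement runs A4, E4, B3.
Each moves down a 4th; the next is F#3.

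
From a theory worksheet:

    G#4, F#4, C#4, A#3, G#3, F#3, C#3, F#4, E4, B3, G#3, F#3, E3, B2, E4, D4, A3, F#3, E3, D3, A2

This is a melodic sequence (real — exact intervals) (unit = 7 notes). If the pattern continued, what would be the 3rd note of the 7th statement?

Db3

Grouping in 7s, the 3rd note of each cell is C#4, B3, A3.
Each moves down a 2nd. Continuing: G3 → F3 → Eb3 → Db3.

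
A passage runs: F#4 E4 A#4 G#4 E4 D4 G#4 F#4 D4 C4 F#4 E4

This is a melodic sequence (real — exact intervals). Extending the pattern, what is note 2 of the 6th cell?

With 4-note cells, note 2 of each statement runs E4, D4, C4.
Extending down a 2nd: Bb3 → Ab3 → Gb3.

Gb3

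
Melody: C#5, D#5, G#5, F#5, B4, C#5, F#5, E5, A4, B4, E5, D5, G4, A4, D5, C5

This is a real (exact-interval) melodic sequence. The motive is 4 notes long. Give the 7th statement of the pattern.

Db4 Eb4 Ab4 Gb4

Unit = 4 notes; the statements start on C#5, B4, A4, G4, moving down a 2nd each time.
Continuing the starts: F4 → Eb4 → Db4.
So cell 7 is Db4 Eb4 Ab4 Gb4.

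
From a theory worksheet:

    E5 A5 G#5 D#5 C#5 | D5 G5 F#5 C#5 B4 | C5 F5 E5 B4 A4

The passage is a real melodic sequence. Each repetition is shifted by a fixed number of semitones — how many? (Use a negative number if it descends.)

The 5-note cells begin on E5, D5, C5 — each down a 2nd from the last.
E5 to D5 spans -2 semitones.

-2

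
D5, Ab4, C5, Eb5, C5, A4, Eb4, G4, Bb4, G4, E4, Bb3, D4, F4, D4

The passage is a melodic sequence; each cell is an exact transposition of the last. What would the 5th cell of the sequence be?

Taking 5-note groups, the heads are D5, A4, E4: the pattern moves down a 4th.
Continuing the starts: B3 → F#3.
So cell 5 is F#3 C3 E3 G3 E3.

F#3 C3 E3 G3 E3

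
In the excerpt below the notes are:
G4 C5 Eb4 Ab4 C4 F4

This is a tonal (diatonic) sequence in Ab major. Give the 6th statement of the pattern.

With a 2-note motive the entries are G4, Eb4, C4, each down a 3rd from the previous.
Carrying on: Ab3 → F3 → Db3.
Statement 6 starts on Db3 and keeps the same diatonic contour: Db3 G3.

Db3 G3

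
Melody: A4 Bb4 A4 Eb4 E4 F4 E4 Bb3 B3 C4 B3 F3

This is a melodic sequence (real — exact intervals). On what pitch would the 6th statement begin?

The 4-note cells begin on A4, E4, B3 — each down a 4th from the last.
Continuing: F#3 → C#3 → G#2. Statement 6 starts on G#2.

G#2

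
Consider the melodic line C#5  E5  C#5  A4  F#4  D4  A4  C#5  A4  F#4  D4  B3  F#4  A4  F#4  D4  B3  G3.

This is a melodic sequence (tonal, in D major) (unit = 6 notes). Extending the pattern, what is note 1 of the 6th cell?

G3

Grouping in 6s, the 1st note of each cell is C#5, A4, F#4.
Extending down a 3rd: D4 → B3 → G3.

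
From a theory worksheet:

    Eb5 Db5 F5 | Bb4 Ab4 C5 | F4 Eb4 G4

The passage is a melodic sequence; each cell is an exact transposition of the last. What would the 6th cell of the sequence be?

With a 3-note motive the entries are Eb5, Bb4, F4, each down a 4th from the previous.
Carrying on: C4 → G3 → D3.
Statement 6 starts on D3 and keeps the same exact contour: D3 C3 E3.

D3 C3 E3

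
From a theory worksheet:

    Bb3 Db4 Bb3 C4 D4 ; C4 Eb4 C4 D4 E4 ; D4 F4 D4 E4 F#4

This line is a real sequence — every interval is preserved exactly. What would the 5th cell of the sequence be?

Taking 5-note groups, the heads are Bb3, C4, D4: the pattern moves up a 2nd.
Carrying on: E4 → F#4.
From F#4 the exact shape gives F#4 A4 F#4 G#4 A#4.

F#4 A4 F#4 G#4 A#4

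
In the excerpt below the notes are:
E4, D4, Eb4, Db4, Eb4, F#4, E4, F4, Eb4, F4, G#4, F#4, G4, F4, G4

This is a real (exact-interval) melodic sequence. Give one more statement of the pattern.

A#4 G#4 A4 G4 A4

With a 5-note motive the entries are E4, F#4, G#4, each up a 2nd from the previous.
Statement 4 starts on A#4 and keeps the same exact contour: A#4 G#4 A4 G4 A4.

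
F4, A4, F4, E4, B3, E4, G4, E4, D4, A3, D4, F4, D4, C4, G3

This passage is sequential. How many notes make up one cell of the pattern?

5

Try groups of 5 (3 cells in 15 notes):
F4 A4 F4 E4 B3 | E4 G4 E4 D4 A3 | D4 F4 D4 C4 G3
Each cell is the previous one down a 2nd — so the unit is 5 notes.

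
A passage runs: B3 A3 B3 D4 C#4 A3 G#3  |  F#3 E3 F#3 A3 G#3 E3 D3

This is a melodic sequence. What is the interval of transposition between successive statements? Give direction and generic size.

The 7-note cells begin on B3, F#3 — each down a 4th from the last.
B3 to F#3 is down a 4th.

down a 4th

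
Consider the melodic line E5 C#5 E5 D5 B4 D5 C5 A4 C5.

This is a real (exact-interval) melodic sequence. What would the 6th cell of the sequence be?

The 3-note cells begin on E5, D5, C5 — each down a 2nd from the last.
Extending down a 2nd: Bb4 → Ab4 → Gb4.
Statement 6 starts on Gb4 and keeps the same exact contour: Gb4 Eb4 Gb4.

Gb4 Eb4 Gb4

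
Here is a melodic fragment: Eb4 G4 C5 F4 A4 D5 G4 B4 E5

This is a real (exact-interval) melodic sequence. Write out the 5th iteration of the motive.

B4 D#5 G#5

With a 3-note motive the entries are Eb4, F4, G4, each up a 2nd from the previous.
Carrying on: A4 → B4.
Statement 5 starts on B4 and keeps the same exact contour: B4 D#5 G#5.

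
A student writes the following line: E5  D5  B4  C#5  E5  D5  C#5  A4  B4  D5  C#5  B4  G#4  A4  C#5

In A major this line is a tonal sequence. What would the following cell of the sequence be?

Taking 5-note groups, the heads are E5, D5, C#5: the pattern moves down a 2nd.
From B4 the diatonic shape gives B4 A4 F#4 G#4 B4.

B4 A4 F#4 G#4 B4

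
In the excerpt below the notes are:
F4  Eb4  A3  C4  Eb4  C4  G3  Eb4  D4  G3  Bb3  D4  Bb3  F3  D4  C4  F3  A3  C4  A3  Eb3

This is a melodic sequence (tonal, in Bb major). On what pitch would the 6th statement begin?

Taking 7-note groups, the heads are F4, Eb4, D4: the pattern moves down a 2nd.
Extending the heads down a 2nd: C4 → Bb3 → A3.

A3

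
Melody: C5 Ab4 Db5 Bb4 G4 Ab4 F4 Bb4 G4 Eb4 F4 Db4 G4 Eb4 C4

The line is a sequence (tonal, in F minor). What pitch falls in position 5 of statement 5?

With 5-note cells, note 5 of each statement runs G4, Eb4, C4.
Each moves down a 3rd. Continuing: Ab3 → F3.

F3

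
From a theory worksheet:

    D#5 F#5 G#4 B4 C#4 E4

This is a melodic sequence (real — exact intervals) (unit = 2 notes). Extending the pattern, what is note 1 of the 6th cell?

With 2-note cells, note 1 of each statement runs D#5, G#4, C#4.
Extending down a 5th: F#3 → B2 → E2.

E2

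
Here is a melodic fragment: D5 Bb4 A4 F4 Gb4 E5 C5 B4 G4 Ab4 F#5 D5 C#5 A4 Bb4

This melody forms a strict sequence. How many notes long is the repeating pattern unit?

5

There are 15 notes; a 5-note unit gives 3 cells:
D5 Bb4 A4 F4 Gb4 | E5 C5 B4 G4 Ab4 | F#5 D5 C#5 A4 Bb4
Each cell is the previous one up a 2nd — so the unit is 5 notes.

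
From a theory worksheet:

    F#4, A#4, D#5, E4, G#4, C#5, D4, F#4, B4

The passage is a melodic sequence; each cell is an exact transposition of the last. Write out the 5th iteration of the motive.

Bb3 D4 G4

Unit = 3 notes; the statements start on F#4, E4, D4, moving down a 2nd each time.
Extending down a 2nd: C4 → Bb3.
From Bb3 the exact shape gives Bb3 D4 G4.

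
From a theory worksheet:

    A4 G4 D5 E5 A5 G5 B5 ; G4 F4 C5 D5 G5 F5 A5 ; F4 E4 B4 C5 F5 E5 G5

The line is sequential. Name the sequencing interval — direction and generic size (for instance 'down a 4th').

The 7-note cells begin on A4, G4, F4 — each down a 2nd from the last.
From A4 to G4: down a 2nd.

down a 2nd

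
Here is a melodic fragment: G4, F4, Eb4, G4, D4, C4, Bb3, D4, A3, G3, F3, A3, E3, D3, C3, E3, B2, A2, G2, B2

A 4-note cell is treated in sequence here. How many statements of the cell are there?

5

20 notes in groups of 4 gives 20/4 = 5 statements.
Starts: G4, D4, A3, E3, B2 — each down a 4th.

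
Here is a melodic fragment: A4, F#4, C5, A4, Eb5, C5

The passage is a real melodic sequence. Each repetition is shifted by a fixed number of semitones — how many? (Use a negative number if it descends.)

3

Unit = 2 notes; the statements start on A4, C5, Eb5, moving up a 3rd each time.
Counting half-steps from A4 to C5: 3.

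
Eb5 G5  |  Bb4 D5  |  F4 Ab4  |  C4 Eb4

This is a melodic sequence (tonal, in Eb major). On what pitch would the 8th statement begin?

The 2-note cells begin on Eb5, Bb4, F4, C4 — each down a 4th from the last.
Continuing: G3 → D3 → Ab2 → Eb2. Statement 8 starts on Eb2.

Eb2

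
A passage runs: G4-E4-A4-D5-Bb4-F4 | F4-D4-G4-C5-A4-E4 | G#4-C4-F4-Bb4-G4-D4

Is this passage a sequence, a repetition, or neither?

neither

Note 1 of cell 3 is G#4; if this were a sequence it would be E4. No unit length gives a consistent transposition pattern.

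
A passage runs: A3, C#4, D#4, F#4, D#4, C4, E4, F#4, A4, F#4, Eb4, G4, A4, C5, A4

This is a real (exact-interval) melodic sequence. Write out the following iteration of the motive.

Gb4 Bb4 C5 Eb5 C5

With a 5-note motive the entries are A3, C4, Eb4, each up a 3rd from the previous.
From Gb4 the exact shape gives Gb4 Bb4 C5 Eb5 C5.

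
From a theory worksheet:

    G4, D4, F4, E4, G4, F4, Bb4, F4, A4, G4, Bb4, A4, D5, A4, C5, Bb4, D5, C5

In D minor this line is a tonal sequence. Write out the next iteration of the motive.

With a 6-note motive the entries are G4, Bb4, D5, each up a 3rd from the previous.
From F5 the diatonic shape gives F5 C5 E5 D5 F5 E5.

F5 C5 E5 D5 F5 E5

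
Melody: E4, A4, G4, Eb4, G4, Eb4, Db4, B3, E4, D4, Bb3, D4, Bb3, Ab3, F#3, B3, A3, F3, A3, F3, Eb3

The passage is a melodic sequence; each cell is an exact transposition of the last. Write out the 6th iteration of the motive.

The 7-note cells begin on E4, B3, F#3 — each down a 4th from the last.
Carrying on: C#3 → G#2 → D#2.
So cell 6 is D#2 G#2 F#2 D2 F#2 D2 C2.

D#2 G#2 F#2 D2 F#2 D2 C2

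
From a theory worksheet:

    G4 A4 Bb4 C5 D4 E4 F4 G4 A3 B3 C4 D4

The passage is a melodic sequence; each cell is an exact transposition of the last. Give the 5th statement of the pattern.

B2 C#3 D3 E3

With a 4-note motive the entries are G4, D4, A3, each down a 4th from the previous.
Continuing the starts: E3 → B2.
So cell 5 is B2 C#3 D3 E3.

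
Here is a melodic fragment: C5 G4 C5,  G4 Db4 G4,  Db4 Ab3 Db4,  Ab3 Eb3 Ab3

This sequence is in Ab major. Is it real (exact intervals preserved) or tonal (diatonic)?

tonal

Every note is diatonic to Ab major.
Cell 1 has -5 semitones from note 1 to 2, but cell 2 has -6 — the interval quality changes while the contour stays the same, which is the hallmark of a tonal sequence.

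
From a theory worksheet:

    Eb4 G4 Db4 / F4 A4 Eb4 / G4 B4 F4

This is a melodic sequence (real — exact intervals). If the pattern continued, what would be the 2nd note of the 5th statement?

Grouping in 3s, the 2nd note of each cell is G4, A4, B4.
Each moves up a 2nd. Continuing: C#5 → D#5.

D#5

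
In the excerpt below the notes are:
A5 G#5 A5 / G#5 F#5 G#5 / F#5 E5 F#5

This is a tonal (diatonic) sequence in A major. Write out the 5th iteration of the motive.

D5 C#5 D5

With a 3-note motive the entries are A5, G#5, F#5, each down a 2nd from the previous.
Continuing the starts: E5 → D5.
So cell 5 is D5 C#5 D5.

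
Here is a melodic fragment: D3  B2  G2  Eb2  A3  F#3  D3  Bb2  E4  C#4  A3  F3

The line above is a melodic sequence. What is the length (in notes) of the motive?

4

There are 12 notes; a 4-note unit gives 3 cells:
D3 B2 G2 Eb2 | A3 F#3 D3 Bb2 | E4 C#4 A3 F3
Each cell is the previous one up a 5th — so the unit is 4 notes.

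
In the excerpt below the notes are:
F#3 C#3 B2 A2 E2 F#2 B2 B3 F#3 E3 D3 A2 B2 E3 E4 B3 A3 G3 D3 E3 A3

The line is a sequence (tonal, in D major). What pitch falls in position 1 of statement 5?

The unit is 7 notes. Position-1 pitches of the 3 shown cells: F#3, B3, E4.
Carrying that up a 4th forward: A4 → D5.

D5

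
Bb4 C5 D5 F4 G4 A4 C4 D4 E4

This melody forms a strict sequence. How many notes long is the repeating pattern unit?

3

Try groups of 3 (3 cells in 9 notes):
Bb4 C5 D5 | F4 G4 A4 | C4 D4 E4
That's a consistent down a 4th shift per cell, and no other grouping gives one.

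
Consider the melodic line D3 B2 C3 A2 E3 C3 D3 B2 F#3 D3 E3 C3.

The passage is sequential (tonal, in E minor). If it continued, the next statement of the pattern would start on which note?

G3

The 4-note cells begin on D3, E3, F#3 — each up a 2nd from the last.
One more step up a 2nd gives G3.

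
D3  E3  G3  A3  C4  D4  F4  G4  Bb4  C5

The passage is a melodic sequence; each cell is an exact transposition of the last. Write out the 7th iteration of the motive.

Ab5 Bb5

The 2-note cells begin on D3, G3, C4, F4, Bb4 — each up a 4th from the last.
Carrying on: Eb5 → Ab5.
So cell 7 is Ab5 Bb5.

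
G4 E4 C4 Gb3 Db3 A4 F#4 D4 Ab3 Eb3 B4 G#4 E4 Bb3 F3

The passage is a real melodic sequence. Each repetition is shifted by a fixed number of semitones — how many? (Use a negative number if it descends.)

The 5-note cells begin on G4, A4, B4 — each up a 2nd from the last.
G4→A4 is 69 − 67 = 2 semitones.

2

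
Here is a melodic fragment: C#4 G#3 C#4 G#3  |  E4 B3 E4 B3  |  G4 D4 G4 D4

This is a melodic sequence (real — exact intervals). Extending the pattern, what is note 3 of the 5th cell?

Grouping in 4s, the 3rd note of each cell is C#4, E4, G4.
Each moves up a 3rd. Continuing: Bb4 → Db5.

Db5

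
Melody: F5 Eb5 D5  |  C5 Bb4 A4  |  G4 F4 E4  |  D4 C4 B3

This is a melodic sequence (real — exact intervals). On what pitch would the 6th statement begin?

E3

Unit = 3 notes; the statements start on F5, C5, G4, D4, moving down a 4th each time.
Continuing: A3 → E3. Statement 6 starts on E3.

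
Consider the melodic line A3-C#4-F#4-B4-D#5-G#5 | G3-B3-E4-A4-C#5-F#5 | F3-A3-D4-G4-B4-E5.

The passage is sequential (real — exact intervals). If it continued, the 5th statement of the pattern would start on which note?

Db3

With a 6-note motive the entries are A3, G3, F3, each down a 2nd from the previous.
Continuing: Eb3 → Db3. Statement 5 starts on Db3.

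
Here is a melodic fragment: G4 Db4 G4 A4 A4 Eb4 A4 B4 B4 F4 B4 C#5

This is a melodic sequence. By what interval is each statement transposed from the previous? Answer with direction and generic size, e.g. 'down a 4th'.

up a 2nd

Taking 4-note groups, the heads are G4, A4, B4: the pattern moves up a 2nd.
From G4 to A4: up a 2nd.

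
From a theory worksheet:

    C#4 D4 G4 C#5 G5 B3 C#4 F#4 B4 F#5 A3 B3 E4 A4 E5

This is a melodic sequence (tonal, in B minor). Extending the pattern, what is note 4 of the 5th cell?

With 5-note cells, note 4 of each statement runs C#5, B4, A4.
Each moves down a 2nd. Continuing: G4 → F#4.

F#4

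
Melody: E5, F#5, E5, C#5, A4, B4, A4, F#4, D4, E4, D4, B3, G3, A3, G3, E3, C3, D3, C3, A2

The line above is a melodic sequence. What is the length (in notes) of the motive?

20 notes total. Splitting into 5 groups of 4:
E5 F#5 E5 C#5 | A4 B4 A4 F#4 | D4 E4 D4 B3 | G3 A3 G3 E3 | C3 D3 C3 A2
Every group is a transposition down a 5th of the one before; no shorter unit works.

4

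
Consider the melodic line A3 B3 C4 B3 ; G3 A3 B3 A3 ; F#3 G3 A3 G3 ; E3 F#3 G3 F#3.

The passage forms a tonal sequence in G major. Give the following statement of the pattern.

With a 4-note motive the entries are A3, G3, F#3, E3, each down a 2nd from the previous.
From D3 the diatonic shape gives D3 E3 F#3 E3.

D3 E3 F#3 E3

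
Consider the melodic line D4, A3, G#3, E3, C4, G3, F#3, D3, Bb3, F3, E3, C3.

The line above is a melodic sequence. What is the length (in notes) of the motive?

4

Try groups of 4 (3 cells in 12 notes):
D4 A3 G#3 E3 | C4 G3 F#3 D3 | Bb3 F3 E3 C3
That's a consistent down a 2nd shift per cell, and no other grouping gives one.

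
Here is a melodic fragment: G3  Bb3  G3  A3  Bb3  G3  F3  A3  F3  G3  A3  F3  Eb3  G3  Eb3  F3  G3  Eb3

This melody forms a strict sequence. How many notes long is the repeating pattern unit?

6

18 notes total. Splitting into 3 groups of 6:
G3 Bb3 G3 A3 Bb3 G3 | F3 A3 F3 G3 A3 F3 | Eb3 G3 Eb3 F3 G3 Eb3
That's a consistent down a 2nd shift per cell, and no other grouping gives one.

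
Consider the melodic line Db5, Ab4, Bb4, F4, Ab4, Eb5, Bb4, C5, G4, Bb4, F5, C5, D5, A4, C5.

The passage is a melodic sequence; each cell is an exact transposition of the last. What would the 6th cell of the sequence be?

With a 5-note motive the entries are Db5, Eb5, F5, each up a 2nd from the previous.
Continuing the starts: G5 → A5 → B5.
So cell 6 is B5 F#5 G#5 D#5 F#5.

B5 F#5 G#5 D#5 F#5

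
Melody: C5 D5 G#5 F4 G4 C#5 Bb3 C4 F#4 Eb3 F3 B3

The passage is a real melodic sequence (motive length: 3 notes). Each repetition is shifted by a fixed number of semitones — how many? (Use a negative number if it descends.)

-7

Unit = 3 notes; the statements start on C5, F4, Bb3, Eb3, moving down a 5th each time.
C5→F4 is 65 − 72 = -7 semitones.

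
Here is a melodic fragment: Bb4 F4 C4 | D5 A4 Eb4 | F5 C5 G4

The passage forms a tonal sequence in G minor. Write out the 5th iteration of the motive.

C6 G5 D5

Taking 3-note groups, the heads are Bb4, D5, F5: the pattern moves up a 3rd.
Continuing the starts: A5 → C6.
From C6 the diatonic shape gives C6 G5 D5.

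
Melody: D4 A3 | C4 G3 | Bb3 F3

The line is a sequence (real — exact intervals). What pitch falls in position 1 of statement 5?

Gb3

Grouping in 2s, the 1st note of each cell is D4, C4, Bb3.
Extending down a 2nd: Ab3 → Gb3.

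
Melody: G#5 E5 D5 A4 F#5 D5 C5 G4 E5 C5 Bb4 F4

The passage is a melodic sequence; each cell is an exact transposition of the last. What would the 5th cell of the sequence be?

The 4-note cells begin on G#5, F#5, E5 — each down a 2nd from the last.
Extending down a 2nd: D5 → C5.
Statement 5 starts on C5 and keeps the same exact contour: C5 Ab4 Gb4 Db4.

C5 Ab4 Gb4 Db4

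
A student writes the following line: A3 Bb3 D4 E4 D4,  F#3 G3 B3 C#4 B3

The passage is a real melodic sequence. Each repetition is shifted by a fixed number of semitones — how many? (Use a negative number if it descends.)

-3

With a 5-note motive the entries are A3, F#3, each down a 3rd from the previous.
A3 to F#3 spans -3 semitones.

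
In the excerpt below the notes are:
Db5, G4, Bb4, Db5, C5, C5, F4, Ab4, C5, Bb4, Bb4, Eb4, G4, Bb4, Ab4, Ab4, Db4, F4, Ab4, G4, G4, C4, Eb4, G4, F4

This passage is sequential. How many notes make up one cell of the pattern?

There are 25 notes; a 5-note unit gives 5 cells:
Db5 G4 Bb4 Db5 C5 | C5 F4 Ab4 C5 Bb4 | Bb4 Eb4 G4 Bb4 Ab4 | Ab4 Db4 F4 Ab4 G4 | G4 C4 Eb4 G4 F4
That's a consistent down a 2nd shift per cell, and no other grouping gives one.

5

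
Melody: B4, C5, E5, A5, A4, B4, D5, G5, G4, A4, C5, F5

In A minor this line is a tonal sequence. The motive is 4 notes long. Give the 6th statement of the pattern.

D4 E4 G4 C5

The 4-note cells begin on B4, A4, G4 — each down a 2nd from the last.
Extending down a 2nd: F4 → E4 → D4.
So cell 6 is D4 E4 G4 C5.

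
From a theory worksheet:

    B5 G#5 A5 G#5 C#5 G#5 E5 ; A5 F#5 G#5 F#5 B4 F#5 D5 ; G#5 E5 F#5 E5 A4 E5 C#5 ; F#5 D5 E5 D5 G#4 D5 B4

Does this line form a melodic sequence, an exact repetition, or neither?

sequence

Each 7-note cell is the previous one transposed down a 2nd.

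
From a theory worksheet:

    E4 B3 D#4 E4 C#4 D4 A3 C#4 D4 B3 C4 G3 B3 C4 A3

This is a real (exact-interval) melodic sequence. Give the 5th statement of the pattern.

The 5-note cells begin on E4, D4, C4 — each down a 2nd from the last.
Continuing the starts: Bb3 → Ab3.
Statement 5 starts on Ab3 and keeps the same exact contour: Ab3 Eb3 G3 Ab3 F3.

Ab3 Eb3 G3 Ab3 F3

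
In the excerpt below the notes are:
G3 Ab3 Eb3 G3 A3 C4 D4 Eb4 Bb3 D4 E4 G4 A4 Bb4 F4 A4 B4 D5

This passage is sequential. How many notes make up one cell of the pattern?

There are 18 notes; a 6-note unit gives 3 cells:
G3 Ab3 Eb3 G3 A3 C4 | D4 Eb4 Bb3 D4 E4 G4 | A4 Bb4 F4 A4 B4 D5
That's a consistent up a 5th shift per cell, and no other grouping gives one.

6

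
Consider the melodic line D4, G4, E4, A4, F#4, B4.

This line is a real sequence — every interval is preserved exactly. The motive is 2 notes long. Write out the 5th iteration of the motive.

The 2-note cells begin on D4, E4, F#4 — each up a 2nd from the last.
Continuing the starts: G#4 → A#4.
So cell 5 is A#4 D#5.

A#4 D#5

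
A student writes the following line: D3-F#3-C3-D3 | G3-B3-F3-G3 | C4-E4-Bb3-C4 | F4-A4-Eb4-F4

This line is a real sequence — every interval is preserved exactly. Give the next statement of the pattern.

Bb4 D5 Ab4 Bb4

With a 4-note motive the entries are D3, G3, C4, F4, each up a 4th from the previous.
Statement 5 starts on Bb4 and keeps the same exact contour: Bb4 D5 Ab4 Bb4.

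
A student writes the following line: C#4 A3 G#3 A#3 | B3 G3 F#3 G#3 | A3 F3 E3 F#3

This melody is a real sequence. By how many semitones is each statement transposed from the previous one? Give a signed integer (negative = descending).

-2

Unit = 4 notes; the statements start on C#4, B3, A3, moving down a 2nd each time.
C#4→B3 is 59 − 61 = -2 semitones.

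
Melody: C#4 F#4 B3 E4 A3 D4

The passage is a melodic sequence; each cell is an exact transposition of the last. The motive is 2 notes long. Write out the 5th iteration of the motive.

F3 Bb3

The 2-note cells begin on C#4, B3, A3 — each down a 2nd from the last.
Continuing the starts: G3 → F3.
So cell 5 is F3 Bb3.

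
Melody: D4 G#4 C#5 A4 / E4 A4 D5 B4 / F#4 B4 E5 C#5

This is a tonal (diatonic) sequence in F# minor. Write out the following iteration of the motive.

G#4 C#5 F#5 D5

Taking 4-note groups, the heads are D4, E4, F#4: the pattern moves up a 2nd.
Statement 4 starts on G#4 and keeps the same diatonic contour: G#4 C#5 F#5 D5.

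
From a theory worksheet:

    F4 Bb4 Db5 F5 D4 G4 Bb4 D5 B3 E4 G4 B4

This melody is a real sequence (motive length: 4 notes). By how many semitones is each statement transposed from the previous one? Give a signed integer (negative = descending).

The 4-note cells begin on F4, D4, B3 — each down a 3rd from the last.
F4→D4 is 62 − 65 = -3 semitones.

-3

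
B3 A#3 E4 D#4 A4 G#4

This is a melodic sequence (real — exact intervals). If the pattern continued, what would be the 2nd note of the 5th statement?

Grouping in 2s, the 2nd note of each cell is A#3, D#4, G#4.
Extending up a 4th: C#5 → F#5.

F#5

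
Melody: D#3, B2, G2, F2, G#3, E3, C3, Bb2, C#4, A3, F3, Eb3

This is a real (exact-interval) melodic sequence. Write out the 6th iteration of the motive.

E5 C5 Ab4 Gb4

The 4-note cells begin on D#3, G#3, C#4 — each up a 4th from the last.
Continuing the starts: F#4 → B4 → E5.
So cell 6 is E5 C5 Ab4 Gb4.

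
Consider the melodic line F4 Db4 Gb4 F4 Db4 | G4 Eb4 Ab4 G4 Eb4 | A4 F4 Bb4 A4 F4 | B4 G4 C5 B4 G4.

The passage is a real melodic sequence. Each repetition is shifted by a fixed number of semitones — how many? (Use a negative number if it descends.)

With a 5-note motive the entries are F4, G4, A4, B4, each up a 2nd from the previous.
F4→G4 is 67 − 65 = 2 semitones.

2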